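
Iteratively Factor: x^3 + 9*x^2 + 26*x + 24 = (x + 4)*(x^2 + 5*x + 6) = (x + 3)*(x + 4)*(x + 2)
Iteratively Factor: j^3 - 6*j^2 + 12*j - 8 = (j - 2)*(j^2 - 4*j + 4) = (j - 2)^2*(j - 2)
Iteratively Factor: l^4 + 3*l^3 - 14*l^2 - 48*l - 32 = (l + 1)*(l^3 + 2*l^2 - 16*l - 32) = (l + 1)*(l + 4)*(l^2 - 2*l - 8) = (l - 4)*(l + 1)*(l + 4)*(l + 2)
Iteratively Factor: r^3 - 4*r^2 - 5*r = (r)*(r^2 - 4*r - 5) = r*(r - 5)*(r + 1)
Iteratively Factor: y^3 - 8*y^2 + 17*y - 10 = (y - 5)*(y^2 - 3*y + 2) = (y - 5)*(y - 2)*(y - 1)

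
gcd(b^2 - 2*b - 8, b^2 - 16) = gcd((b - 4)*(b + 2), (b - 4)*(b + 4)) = b - 4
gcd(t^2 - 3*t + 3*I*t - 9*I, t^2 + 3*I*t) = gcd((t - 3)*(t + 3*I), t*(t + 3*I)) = t + 3*I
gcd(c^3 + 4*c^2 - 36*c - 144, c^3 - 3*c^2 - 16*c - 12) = c - 6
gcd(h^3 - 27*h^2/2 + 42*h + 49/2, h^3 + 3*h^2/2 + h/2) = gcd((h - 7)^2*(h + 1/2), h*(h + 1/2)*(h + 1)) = h + 1/2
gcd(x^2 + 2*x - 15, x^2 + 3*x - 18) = x - 3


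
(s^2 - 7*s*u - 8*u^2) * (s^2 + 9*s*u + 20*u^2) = s^4 + 2*s^3*u - 51*s^2*u^2 - 212*s*u^3 - 160*u^4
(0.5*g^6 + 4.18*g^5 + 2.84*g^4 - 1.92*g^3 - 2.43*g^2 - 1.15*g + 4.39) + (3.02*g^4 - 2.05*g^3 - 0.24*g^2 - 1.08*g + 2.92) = 0.5*g^6 + 4.18*g^5 + 5.86*g^4 - 3.97*g^3 - 2.67*g^2 - 2.23*g + 7.31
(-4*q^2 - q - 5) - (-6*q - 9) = -4*q^2 + 5*q + 4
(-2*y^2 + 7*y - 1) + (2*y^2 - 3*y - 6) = 4*y - 7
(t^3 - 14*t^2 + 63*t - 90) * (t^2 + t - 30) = t^5 - 13*t^4 + 19*t^3 + 393*t^2 - 1980*t + 2700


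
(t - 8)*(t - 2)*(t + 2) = t^3 - 8*t^2 - 4*t + 32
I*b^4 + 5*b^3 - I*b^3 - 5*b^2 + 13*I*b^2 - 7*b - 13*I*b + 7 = (b - 7*I)*(b + I)^2*(I*b - I)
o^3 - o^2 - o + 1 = (o - 1)^2*(o + 1)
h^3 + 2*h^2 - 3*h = h*(h - 1)*(h + 3)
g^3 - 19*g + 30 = (g - 3)*(g - 2)*(g + 5)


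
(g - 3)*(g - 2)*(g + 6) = g^3 + g^2 - 24*g + 36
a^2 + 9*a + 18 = (a + 3)*(a + 6)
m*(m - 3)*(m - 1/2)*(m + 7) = m^4 + 7*m^3/2 - 23*m^2 + 21*m/2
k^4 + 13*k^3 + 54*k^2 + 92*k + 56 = (k + 2)^3*(k + 7)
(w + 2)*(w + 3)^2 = w^3 + 8*w^2 + 21*w + 18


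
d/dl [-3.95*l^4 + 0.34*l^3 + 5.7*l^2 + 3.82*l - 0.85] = -15.8*l^3 + 1.02*l^2 + 11.4*l + 3.82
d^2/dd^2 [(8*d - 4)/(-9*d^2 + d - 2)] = 8*(-(2*d - 1)*(18*d - 1)^2 + (54*d - 11)*(9*d^2 - d + 2))/(9*d^2 - d + 2)^3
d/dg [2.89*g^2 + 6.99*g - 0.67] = 5.78*g + 6.99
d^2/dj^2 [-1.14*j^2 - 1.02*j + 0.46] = -2.28000000000000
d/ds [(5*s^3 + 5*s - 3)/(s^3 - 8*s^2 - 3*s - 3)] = 4*(-10*s^4 - 10*s^3 + s^2 - 12*s - 6)/(s^6 - 16*s^5 + 58*s^4 + 42*s^3 + 57*s^2 + 18*s + 9)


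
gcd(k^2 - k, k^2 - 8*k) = k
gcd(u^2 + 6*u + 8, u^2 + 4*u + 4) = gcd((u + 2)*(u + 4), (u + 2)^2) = u + 2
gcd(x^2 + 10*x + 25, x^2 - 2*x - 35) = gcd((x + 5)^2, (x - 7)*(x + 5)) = x + 5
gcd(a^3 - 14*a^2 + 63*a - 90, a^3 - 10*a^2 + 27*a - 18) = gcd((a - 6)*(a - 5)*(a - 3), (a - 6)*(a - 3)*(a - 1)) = a^2 - 9*a + 18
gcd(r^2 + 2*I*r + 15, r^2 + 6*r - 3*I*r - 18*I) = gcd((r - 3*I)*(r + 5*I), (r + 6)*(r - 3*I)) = r - 3*I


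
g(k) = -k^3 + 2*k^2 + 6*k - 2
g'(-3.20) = -37.52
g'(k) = -3*k^2 + 4*k + 6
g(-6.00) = 250.00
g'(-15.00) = -729.00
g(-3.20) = 32.05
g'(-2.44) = -21.62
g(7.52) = -269.04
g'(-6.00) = -126.00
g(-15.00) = 3733.00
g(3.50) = 0.62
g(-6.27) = 285.50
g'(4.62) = -39.55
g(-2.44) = 9.79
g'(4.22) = -30.55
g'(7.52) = -133.57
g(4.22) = -16.21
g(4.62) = -30.20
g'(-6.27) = -137.02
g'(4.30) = -32.27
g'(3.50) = -16.75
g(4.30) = -18.73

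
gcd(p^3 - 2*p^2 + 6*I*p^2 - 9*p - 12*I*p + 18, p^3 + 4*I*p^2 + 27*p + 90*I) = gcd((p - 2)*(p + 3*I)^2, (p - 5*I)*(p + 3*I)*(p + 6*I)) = p + 3*I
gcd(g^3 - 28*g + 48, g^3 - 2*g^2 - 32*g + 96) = g^2 + 2*g - 24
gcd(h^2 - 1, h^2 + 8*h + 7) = h + 1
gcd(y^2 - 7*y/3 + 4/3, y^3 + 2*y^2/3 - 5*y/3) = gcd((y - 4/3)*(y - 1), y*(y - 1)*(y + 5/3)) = y - 1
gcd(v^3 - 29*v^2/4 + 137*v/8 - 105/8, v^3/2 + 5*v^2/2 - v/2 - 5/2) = 1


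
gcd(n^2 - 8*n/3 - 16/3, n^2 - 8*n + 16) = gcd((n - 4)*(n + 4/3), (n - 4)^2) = n - 4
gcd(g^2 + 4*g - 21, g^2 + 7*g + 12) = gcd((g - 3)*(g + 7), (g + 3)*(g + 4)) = 1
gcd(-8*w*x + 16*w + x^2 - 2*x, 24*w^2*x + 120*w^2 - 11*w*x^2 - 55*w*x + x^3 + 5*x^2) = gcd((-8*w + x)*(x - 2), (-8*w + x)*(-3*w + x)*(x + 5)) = -8*w + x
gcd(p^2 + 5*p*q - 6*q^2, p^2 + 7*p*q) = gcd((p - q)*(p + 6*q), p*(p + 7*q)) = 1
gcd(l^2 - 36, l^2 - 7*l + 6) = l - 6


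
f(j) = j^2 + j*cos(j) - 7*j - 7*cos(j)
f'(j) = -j*sin(j) + 2*j + 7*sin(j) + cos(j) - 7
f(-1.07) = 4.76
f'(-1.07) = -15.74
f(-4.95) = 56.34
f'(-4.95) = -5.05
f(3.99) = -10.02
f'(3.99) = -1.94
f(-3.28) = 43.90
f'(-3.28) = -13.13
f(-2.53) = 31.91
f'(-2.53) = -18.35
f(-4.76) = 55.42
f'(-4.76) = -4.73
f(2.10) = -7.82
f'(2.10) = 0.92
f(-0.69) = -0.62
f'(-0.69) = -12.50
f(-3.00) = 39.90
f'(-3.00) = -15.40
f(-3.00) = 39.90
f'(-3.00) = -15.40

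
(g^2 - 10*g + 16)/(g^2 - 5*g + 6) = (g - 8)/(g - 3)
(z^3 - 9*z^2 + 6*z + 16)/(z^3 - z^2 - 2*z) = (z - 8)/z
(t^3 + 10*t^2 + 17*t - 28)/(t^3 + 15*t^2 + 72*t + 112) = (t - 1)/(t + 4)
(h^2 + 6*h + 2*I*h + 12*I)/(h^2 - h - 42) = (h + 2*I)/(h - 7)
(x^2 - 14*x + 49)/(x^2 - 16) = (x^2 - 14*x + 49)/(x^2 - 16)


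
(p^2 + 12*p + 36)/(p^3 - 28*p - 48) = (p^2 + 12*p + 36)/(p^3 - 28*p - 48)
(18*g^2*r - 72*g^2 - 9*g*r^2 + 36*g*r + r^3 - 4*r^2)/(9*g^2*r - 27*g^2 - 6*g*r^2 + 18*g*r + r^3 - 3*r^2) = (-6*g*r + 24*g + r^2 - 4*r)/(-3*g*r + 9*g + r^2 - 3*r)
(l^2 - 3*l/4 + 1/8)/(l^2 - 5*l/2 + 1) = (l - 1/4)/(l - 2)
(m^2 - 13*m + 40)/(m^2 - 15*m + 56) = (m - 5)/(m - 7)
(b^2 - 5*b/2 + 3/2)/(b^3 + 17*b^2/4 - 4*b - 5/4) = 2*(2*b - 3)/(4*b^2 + 21*b + 5)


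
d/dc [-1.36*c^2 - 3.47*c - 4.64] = -2.72*c - 3.47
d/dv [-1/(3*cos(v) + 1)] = -3*sin(v)/(3*cos(v) + 1)^2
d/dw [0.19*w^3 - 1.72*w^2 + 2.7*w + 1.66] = 0.57*w^2 - 3.44*w + 2.7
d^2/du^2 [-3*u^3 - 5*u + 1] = -18*u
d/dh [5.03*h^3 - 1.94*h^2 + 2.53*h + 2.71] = 15.09*h^2 - 3.88*h + 2.53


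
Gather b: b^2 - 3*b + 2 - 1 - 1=b^2 - 3*b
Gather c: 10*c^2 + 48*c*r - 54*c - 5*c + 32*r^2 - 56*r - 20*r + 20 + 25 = 10*c^2 + c*(48*r - 59) + 32*r^2 - 76*r + 45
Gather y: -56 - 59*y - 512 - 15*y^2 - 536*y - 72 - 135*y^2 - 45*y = -150*y^2 - 640*y - 640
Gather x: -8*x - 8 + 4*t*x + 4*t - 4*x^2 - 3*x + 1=4*t - 4*x^2 + x*(4*t - 11) - 7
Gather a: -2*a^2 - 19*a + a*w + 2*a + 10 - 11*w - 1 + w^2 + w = -2*a^2 + a*(w - 17) + w^2 - 10*w + 9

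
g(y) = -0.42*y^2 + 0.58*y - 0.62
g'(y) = 0.58 - 0.84*y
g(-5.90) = -18.66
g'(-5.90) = 5.54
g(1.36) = -0.61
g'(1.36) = -0.56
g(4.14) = -5.42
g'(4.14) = -2.90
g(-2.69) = -5.22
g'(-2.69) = 2.84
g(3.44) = -3.59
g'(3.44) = -2.31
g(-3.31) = -7.14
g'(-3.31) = 3.36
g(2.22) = -1.40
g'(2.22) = -1.28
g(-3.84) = -9.04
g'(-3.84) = 3.81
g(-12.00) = -68.06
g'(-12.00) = 10.66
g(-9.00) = -39.86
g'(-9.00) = 8.14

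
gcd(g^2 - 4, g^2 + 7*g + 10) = g + 2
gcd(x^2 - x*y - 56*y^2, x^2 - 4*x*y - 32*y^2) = x - 8*y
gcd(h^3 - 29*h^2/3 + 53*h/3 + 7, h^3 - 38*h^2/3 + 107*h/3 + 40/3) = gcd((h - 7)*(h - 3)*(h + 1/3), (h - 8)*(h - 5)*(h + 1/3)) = h + 1/3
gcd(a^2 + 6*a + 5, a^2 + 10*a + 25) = a + 5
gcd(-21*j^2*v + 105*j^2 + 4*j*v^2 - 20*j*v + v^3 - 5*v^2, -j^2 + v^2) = 1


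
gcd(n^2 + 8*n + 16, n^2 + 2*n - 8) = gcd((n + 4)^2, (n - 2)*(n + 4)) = n + 4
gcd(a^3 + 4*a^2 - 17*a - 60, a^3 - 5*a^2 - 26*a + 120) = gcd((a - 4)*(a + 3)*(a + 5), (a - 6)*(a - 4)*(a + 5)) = a^2 + a - 20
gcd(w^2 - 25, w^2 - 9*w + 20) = w - 5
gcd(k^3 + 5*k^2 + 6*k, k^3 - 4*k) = k^2 + 2*k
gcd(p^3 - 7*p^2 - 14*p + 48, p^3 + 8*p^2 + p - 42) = p^2 + p - 6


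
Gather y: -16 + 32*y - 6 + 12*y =44*y - 22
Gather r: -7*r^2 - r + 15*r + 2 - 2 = -7*r^2 + 14*r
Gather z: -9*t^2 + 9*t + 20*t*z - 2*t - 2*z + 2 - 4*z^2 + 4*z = -9*t^2 + 7*t - 4*z^2 + z*(20*t + 2) + 2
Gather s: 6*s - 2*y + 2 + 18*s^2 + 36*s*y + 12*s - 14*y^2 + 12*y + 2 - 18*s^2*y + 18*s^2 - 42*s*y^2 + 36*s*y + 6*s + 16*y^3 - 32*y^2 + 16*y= s^2*(36 - 18*y) + s*(-42*y^2 + 72*y + 24) + 16*y^3 - 46*y^2 + 26*y + 4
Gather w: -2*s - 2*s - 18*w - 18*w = -4*s - 36*w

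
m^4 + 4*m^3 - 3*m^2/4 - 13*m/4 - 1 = (m - 1)*(m + 1/2)^2*(m + 4)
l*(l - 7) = l^2 - 7*l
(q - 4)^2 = q^2 - 8*q + 16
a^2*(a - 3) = a^3 - 3*a^2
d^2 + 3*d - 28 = (d - 4)*(d + 7)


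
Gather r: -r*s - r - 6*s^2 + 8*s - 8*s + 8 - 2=r*(-s - 1) - 6*s^2 + 6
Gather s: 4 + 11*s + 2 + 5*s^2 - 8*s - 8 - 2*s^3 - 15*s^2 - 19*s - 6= -2*s^3 - 10*s^2 - 16*s - 8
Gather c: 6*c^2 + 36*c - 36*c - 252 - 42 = 6*c^2 - 294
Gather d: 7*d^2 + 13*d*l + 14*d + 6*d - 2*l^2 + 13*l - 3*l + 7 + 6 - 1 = 7*d^2 + d*(13*l + 20) - 2*l^2 + 10*l + 12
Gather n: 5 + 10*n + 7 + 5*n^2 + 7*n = 5*n^2 + 17*n + 12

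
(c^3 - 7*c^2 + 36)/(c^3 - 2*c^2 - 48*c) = (-c^3 + 7*c^2 - 36)/(c*(-c^2 + 2*c + 48))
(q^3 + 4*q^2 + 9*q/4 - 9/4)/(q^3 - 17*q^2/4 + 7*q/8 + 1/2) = 2*(2*q^2 + 9*q + 9)/(4*q^2 - 15*q - 4)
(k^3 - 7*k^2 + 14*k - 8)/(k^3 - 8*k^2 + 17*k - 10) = (k - 4)/(k - 5)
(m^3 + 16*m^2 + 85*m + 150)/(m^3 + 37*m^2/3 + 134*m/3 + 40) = 3*(m + 5)/(3*m + 4)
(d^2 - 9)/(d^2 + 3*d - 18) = (d + 3)/(d + 6)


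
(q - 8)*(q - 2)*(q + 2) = q^3 - 8*q^2 - 4*q + 32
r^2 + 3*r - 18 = (r - 3)*(r + 6)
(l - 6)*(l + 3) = l^2 - 3*l - 18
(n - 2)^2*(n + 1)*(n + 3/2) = n^4 - 3*n^3/2 - 9*n^2/2 + 4*n + 6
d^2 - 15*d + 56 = (d - 8)*(d - 7)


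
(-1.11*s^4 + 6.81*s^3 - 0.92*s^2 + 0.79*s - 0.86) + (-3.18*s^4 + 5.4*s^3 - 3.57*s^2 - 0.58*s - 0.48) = -4.29*s^4 + 12.21*s^3 - 4.49*s^2 + 0.21*s - 1.34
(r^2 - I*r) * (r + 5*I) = r^3 + 4*I*r^2 + 5*r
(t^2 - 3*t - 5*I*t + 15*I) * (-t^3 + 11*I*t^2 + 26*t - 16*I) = -t^5 + 3*t^4 + 16*I*t^4 + 81*t^3 - 48*I*t^3 - 243*t^2 - 146*I*t^2 - 80*t + 438*I*t + 240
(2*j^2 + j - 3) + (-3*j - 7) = 2*j^2 - 2*j - 10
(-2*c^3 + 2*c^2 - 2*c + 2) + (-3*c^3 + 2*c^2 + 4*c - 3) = -5*c^3 + 4*c^2 + 2*c - 1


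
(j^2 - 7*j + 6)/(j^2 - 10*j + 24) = (j - 1)/(j - 4)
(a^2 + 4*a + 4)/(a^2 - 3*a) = (a^2 + 4*a + 4)/(a*(a - 3))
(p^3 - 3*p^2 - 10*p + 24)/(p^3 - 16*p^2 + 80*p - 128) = (p^2 + p - 6)/(p^2 - 12*p + 32)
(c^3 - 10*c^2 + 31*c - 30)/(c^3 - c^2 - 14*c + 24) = (c - 5)/(c + 4)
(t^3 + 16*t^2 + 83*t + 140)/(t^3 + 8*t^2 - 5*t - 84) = (t + 5)/(t - 3)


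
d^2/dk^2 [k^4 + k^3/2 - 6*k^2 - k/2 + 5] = 12*k^2 + 3*k - 12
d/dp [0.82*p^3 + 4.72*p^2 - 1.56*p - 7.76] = 2.46*p^2 + 9.44*p - 1.56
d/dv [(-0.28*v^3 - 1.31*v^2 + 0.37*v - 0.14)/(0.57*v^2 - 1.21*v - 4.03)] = (-0.1596*v^4 + 0.6776*v^3 + 4.7594*v^2 + 10.7182*v - 1.6605)/(0.3249*v^4 - 1.3794*v^3 - 3.1301*v^2 + 9.7526*v + 16.2409)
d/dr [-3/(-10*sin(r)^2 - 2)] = -30*sin(2*r)/(5*cos(2*r) - 7)^2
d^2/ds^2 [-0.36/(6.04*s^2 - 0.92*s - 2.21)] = (-26.266752*s^2 + 4.000896*s + 0.36*(12.08*s - 0.92)*(24.16*s - 1.84) + 9.610848)/(-6.04*s^2 + 0.92*s + 2.21)^3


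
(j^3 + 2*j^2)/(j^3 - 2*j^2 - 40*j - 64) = j^2/(j^2 - 4*j - 32)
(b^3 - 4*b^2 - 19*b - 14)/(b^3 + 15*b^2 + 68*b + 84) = (b^2 - 6*b - 7)/(b^2 + 13*b + 42)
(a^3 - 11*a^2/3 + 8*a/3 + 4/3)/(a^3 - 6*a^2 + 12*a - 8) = (a + 1/3)/(a - 2)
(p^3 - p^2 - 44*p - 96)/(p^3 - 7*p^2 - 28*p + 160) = (p^2 + 7*p + 12)/(p^2 + p - 20)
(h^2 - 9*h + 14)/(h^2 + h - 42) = (h^2 - 9*h + 14)/(h^2 + h - 42)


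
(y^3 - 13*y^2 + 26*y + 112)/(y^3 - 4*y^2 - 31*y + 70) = (y^2 - 6*y - 16)/(y^2 + 3*y - 10)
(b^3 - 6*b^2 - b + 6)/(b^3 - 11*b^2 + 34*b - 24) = (b + 1)/(b - 4)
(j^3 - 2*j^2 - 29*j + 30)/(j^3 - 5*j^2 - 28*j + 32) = (j^2 - j - 30)/(j^2 - 4*j - 32)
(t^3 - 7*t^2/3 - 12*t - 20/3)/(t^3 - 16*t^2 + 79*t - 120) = (3*t^2 + 8*t + 4)/(3*(t^2 - 11*t + 24))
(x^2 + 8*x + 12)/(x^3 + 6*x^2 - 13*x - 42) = (x + 6)/(x^2 + 4*x - 21)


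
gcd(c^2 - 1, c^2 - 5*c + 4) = c - 1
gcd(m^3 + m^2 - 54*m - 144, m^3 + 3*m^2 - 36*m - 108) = m^2 + 9*m + 18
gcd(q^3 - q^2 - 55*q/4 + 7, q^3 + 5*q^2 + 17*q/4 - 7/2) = q^2 + 3*q - 7/4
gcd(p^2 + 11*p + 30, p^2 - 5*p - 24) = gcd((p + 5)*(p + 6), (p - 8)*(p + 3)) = 1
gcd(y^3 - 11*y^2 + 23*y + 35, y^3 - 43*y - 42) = y^2 - 6*y - 7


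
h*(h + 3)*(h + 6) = h^3 + 9*h^2 + 18*h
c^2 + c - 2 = (c - 1)*(c + 2)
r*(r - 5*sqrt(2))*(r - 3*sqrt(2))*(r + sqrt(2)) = r^4 - 7*sqrt(2)*r^3 + 14*r^2 + 30*sqrt(2)*r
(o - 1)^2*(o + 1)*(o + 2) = o^4 + o^3 - 3*o^2 - o + 2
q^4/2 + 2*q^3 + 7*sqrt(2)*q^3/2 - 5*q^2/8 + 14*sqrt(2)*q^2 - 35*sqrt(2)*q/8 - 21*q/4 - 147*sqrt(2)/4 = (q/2 + 1)*(q - 3/2)*(q + 7/2)*(q + 7*sqrt(2))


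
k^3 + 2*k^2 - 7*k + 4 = (k - 1)^2*(k + 4)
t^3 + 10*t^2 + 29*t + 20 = (t + 1)*(t + 4)*(t + 5)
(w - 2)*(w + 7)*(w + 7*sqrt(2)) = w^3 + 5*w^2 + 7*sqrt(2)*w^2 - 14*w + 35*sqrt(2)*w - 98*sqrt(2)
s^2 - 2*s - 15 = (s - 5)*(s + 3)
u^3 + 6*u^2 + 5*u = u*(u + 1)*(u + 5)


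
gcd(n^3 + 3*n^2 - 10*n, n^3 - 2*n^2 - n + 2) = n - 2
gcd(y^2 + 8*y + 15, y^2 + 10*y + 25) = y + 5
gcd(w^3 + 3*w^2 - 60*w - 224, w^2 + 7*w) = w + 7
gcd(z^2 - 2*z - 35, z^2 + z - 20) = z + 5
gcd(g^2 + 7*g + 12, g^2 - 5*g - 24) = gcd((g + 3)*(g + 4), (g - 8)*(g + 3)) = g + 3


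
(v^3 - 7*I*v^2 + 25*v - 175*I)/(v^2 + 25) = v - 7*I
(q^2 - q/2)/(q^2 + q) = (q - 1/2)/(q + 1)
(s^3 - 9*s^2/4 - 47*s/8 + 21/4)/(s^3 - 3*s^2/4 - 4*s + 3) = (s - 7/2)/(s - 2)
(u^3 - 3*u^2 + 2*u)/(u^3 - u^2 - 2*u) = (u - 1)/(u + 1)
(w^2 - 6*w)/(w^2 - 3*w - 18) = w/(w + 3)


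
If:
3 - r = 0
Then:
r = 3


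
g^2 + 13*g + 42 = (g + 6)*(g + 7)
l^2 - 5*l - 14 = (l - 7)*(l + 2)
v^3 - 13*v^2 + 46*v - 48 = (v - 8)*(v - 3)*(v - 2)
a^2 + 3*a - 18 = (a - 3)*(a + 6)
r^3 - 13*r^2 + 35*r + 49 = (r - 7)^2*(r + 1)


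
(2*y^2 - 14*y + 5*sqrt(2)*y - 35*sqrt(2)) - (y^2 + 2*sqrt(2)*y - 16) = y^2 - 14*y + 3*sqrt(2)*y - 35*sqrt(2) + 16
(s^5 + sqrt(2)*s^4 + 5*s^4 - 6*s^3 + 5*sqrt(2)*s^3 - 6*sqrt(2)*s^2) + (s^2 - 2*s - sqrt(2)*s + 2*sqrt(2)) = s^5 + sqrt(2)*s^4 + 5*s^4 - 6*s^3 + 5*sqrt(2)*s^3 - 6*sqrt(2)*s^2 + s^2 - 2*s - sqrt(2)*s + 2*sqrt(2)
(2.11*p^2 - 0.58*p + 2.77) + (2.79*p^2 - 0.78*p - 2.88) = 4.9*p^2 - 1.36*p - 0.11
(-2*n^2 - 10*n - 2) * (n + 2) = -2*n^3 - 14*n^2 - 22*n - 4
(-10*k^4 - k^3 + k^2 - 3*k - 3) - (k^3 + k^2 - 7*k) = -10*k^4 - 2*k^3 + 4*k - 3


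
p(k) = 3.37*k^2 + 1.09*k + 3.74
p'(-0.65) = -3.29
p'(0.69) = 5.74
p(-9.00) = 266.90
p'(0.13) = 1.97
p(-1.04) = 6.25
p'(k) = 6.74*k + 1.09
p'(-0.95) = -5.31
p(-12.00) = 475.94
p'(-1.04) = -5.92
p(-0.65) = 4.46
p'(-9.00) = -59.57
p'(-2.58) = -16.30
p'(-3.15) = -20.14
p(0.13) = 3.94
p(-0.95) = 5.75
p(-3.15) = 33.75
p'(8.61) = 59.12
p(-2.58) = 23.36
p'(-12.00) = -79.79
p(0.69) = 6.10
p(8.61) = 262.95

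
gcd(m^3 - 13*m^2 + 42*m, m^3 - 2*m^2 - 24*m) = m^2 - 6*m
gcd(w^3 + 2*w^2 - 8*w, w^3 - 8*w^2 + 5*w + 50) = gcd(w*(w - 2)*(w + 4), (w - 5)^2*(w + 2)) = 1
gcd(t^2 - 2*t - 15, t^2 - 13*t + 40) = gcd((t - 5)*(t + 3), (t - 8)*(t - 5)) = t - 5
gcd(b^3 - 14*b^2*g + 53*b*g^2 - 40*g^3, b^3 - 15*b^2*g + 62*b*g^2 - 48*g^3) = b^2 - 9*b*g + 8*g^2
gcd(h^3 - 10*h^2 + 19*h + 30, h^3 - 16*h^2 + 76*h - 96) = h - 6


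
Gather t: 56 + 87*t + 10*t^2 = 10*t^2 + 87*t + 56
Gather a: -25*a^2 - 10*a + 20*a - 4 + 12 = -25*a^2 + 10*a + 8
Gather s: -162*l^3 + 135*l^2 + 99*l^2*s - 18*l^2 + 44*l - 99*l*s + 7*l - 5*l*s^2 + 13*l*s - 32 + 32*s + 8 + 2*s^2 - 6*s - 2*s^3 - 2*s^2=-162*l^3 + 117*l^2 - 5*l*s^2 + 51*l - 2*s^3 + s*(99*l^2 - 86*l + 26) - 24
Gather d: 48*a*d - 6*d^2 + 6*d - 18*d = -6*d^2 + d*(48*a - 12)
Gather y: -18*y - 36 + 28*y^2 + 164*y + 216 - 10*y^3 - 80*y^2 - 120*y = -10*y^3 - 52*y^2 + 26*y + 180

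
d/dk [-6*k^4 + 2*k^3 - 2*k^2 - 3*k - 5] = -24*k^3 + 6*k^2 - 4*k - 3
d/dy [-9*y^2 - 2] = -18*y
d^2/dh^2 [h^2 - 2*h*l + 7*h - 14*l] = 2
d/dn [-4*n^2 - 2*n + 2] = -8*n - 2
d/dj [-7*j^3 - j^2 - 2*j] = -21*j^2 - 2*j - 2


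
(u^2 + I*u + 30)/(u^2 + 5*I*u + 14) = (u^2 + I*u + 30)/(u^2 + 5*I*u + 14)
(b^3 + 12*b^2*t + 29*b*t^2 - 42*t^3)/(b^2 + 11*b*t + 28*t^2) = (b^2 + 5*b*t - 6*t^2)/(b + 4*t)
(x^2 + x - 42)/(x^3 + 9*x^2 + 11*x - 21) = (x - 6)/(x^2 + 2*x - 3)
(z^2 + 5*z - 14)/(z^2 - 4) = (z + 7)/(z + 2)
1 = 1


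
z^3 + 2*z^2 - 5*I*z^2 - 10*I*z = z*(z + 2)*(z - 5*I)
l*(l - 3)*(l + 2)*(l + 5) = l^4 + 4*l^3 - 11*l^2 - 30*l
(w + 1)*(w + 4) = w^2 + 5*w + 4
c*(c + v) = c^2 + c*v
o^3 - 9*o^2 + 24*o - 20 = (o - 5)*(o - 2)^2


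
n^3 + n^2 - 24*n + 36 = (n - 3)*(n - 2)*(n + 6)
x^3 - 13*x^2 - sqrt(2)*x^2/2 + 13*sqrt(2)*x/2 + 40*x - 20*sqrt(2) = (x - 8)*(x - 5)*(x - sqrt(2)/2)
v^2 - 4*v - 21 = (v - 7)*(v + 3)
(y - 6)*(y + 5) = y^2 - y - 30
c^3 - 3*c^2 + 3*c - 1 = (c - 1)^3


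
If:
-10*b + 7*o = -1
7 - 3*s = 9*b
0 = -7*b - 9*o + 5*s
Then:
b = 68/183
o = 71/183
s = 223/183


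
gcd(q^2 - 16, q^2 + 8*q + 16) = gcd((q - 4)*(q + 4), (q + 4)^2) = q + 4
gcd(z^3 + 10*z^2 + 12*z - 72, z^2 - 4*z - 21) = 1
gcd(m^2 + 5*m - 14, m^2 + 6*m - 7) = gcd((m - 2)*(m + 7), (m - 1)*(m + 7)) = m + 7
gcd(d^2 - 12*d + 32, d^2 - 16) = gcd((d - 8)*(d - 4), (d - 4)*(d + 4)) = d - 4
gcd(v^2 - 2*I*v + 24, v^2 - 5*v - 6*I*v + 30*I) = v - 6*I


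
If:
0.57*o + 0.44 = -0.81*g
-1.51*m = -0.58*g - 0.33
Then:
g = -0.703703703703704*o - 0.54320987654321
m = 0.00989289510260813 - 0.270296786853078*o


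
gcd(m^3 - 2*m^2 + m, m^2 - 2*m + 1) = m^2 - 2*m + 1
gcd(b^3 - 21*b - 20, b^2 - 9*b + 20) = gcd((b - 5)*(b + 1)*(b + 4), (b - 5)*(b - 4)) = b - 5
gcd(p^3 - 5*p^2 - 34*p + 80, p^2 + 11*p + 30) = p + 5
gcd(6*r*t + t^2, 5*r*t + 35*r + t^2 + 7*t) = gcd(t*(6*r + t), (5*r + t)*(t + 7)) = 1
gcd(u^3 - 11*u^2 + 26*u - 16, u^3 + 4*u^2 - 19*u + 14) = u^2 - 3*u + 2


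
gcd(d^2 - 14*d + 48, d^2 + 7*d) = 1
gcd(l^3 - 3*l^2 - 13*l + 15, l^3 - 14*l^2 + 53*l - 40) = l^2 - 6*l + 5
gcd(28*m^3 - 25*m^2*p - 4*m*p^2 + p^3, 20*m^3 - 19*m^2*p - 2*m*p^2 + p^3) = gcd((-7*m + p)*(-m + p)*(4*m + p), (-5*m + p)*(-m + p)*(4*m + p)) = -4*m^2 + 3*m*p + p^2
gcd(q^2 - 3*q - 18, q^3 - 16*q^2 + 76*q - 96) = q - 6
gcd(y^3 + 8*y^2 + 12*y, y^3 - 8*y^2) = y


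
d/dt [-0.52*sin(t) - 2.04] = -0.52*cos(t)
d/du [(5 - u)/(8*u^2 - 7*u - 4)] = (-8*u^2 + 7*u + (u - 5)*(16*u - 7) + 4)/(-8*u^2 + 7*u + 4)^2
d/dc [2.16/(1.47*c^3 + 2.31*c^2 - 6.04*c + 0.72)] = (-9.5256*c^2 - 9.9792*c + 13.0464)/(1.47*c^3 + 2.31*c^2 - 6.04*c + 0.72)^2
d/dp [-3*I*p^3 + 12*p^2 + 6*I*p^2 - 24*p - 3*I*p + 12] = -9*I*p^2 + 12*p*(2 + I) - 24 - 3*I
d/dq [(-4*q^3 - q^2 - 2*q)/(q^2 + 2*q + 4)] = 4*(-q^4 - 4*q^3 - 12*q^2 - 2*q - 2)/(q^4 + 4*q^3 + 12*q^2 + 16*q + 16)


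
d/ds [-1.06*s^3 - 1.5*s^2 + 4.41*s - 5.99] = -3.18*s^2 - 3.0*s + 4.41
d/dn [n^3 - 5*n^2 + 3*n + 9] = 3*n^2 - 10*n + 3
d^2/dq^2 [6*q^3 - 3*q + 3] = 36*q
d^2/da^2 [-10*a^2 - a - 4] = -20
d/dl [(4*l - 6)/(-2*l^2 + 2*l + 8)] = (-2*l^2 + 2*l + (2*l - 3)*(2*l - 1) + 8)/(-l^2 + l + 4)^2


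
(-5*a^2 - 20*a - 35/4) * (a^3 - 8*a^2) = -5*a^5 + 20*a^4 + 605*a^3/4 + 70*a^2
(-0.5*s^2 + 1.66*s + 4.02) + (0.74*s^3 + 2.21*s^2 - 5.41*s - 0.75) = 0.74*s^3 + 1.71*s^2 - 3.75*s + 3.27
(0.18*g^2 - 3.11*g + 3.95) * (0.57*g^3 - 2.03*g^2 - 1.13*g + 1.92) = 0.1026*g^5 - 2.1381*g^4 + 8.3614*g^3 - 4.1586*g^2 - 10.4347*g + 7.584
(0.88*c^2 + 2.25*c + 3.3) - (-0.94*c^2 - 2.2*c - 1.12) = 1.82*c^2 + 4.45*c + 4.42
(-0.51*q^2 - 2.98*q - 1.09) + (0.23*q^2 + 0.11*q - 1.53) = -0.28*q^2 - 2.87*q - 2.62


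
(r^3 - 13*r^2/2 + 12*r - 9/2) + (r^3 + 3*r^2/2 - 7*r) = 2*r^3 - 5*r^2 + 5*r - 9/2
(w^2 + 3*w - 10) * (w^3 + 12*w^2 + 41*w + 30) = w^5 + 15*w^4 + 67*w^3 + 33*w^2 - 320*w - 300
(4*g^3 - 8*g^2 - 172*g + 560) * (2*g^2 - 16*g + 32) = 8*g^5 - 80*g^4 - 88*g^3 + 3616*g^2 - 14464*g + 17920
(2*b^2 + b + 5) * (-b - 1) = -2*b^3 - 3*b^2 - 6*b - 5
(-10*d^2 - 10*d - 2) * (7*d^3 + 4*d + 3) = -70*d^5 - 70*d^4 - 54*d^3 - 70*d^2 - 38*d - 6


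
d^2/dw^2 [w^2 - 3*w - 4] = 2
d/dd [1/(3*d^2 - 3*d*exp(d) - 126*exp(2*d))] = (d*exp(d) - 2*d + 84*exp(2*d) + exp(d))/(3*(-d^2 + d*exp(d) + 42*exp(2*d))^2)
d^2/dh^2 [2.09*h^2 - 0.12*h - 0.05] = 4.18000000000000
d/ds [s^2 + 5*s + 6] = 2*s + 5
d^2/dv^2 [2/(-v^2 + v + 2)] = 4*(-v^2 + v + (2*v - 1)^2 + 2)/(-v^2 + v + 2)^3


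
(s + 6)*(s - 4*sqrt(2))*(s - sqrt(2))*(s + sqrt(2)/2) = s^4 - 9*sqrt(2)*s^3/2 + 6*s^3 - 27*sqrt(2)*s^2 + 3*s^2 + 4*sqrt(2)*s + 18*s + 24*sqrt(2)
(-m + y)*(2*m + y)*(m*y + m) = -2*m^3*y - 2*m^3 + m^2*y^2 + m^2*y + m*y^3 + m*y^2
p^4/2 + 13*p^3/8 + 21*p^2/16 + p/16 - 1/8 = (p/2 + 1/4)*(p - 1/4)*(p + 1)*(p + 2)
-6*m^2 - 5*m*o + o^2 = (-6*m + o)*(m + o)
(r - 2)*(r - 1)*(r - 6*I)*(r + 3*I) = r^4 - 3*r^3 - 3*I*r^3 + 20*r^2 + 9*I*r^2 - 54*r - 6*I*r + 36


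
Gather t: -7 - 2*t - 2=-2*t - 9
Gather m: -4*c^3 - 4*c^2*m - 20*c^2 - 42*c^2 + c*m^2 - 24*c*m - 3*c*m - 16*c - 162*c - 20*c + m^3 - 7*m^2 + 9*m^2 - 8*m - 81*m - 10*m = -4*c^3 - 62*c^2 - 198*c + m^3 + m^2*(c + 2) + m*(-4*c^2 - 27*c - 99)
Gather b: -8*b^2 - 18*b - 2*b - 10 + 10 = -8*b^2 - 20*b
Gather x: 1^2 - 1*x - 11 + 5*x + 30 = 4*x + 20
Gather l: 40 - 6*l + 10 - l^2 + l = -l^2 - 5*l + 50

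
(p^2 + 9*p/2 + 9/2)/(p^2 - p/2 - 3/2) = (2*p^2 + 9*p + 9)/(2*p^2 - p - 3)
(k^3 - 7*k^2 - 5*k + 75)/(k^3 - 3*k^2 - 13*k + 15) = (k - 5)/(k - 1)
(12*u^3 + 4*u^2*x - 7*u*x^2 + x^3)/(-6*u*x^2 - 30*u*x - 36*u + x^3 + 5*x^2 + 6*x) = (-2*u^2 - u*x + x^2)/(x^2 + 5*x + 6)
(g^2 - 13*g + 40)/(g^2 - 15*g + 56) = (g - 5)/(g - 7)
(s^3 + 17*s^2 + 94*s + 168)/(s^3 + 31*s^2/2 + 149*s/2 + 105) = 2*(s + 4)/(2*s + 5)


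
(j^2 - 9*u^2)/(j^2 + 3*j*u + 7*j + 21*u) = (j - 3*u)/(j + 7)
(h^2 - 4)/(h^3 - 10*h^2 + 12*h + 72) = (h - 2)/(h^2 - 12*h + 36)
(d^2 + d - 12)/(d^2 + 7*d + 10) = (d^2 + d - 12)/(d^2 + 7*d + 10)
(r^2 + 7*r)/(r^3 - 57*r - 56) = r/(r^2 - 7*r - 8)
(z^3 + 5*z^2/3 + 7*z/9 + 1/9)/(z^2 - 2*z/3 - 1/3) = (3*z^2 + 4*z + 1)/(3*(z - 1))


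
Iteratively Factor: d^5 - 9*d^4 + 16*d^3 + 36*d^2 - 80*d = (d)*(d^4 - 9*d^3 + 16*d^2 + 36*d - 80) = d*(d - 5)*(d^3 - 4*d^2 - 4*d + 16) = d*(d - 5)*(d - 2)*(d^2 - 2*d - 8) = d*(d - 5)*(d - 4)*(d - 2)*(d + 2)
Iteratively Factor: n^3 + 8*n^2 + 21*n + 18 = (n + 3)*(n^2 + 5*n + 6) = (n + 3)^2*(n + 2)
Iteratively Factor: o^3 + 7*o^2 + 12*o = (o + 4)*(o^2 + 3*o) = o*(o + 4)*(o + 3)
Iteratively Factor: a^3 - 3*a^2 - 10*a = (a)*(a^2 - 3*a - 10) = a*(a - 5)*(a + 2)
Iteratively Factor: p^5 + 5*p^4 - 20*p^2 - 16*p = (p + 4)*(p^4 + p^3 - 4*p^2 - 4*p) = (p + 1)*(p + 4)*(p^3 - 4*p) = (p + 1)*(p + 2)*(p + 4)*(p^2 - 2*p) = p*(p + 1)*(p + 2)*(p + 4)*(p - 2)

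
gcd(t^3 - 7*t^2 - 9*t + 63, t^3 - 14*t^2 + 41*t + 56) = t - 7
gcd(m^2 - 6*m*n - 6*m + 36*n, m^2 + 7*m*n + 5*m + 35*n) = 1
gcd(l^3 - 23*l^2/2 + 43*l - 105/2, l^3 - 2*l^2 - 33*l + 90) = l^2 - 8*l + 15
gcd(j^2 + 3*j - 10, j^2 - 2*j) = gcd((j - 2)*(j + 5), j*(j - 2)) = j - 2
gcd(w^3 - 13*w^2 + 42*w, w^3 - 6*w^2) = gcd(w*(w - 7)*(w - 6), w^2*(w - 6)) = w^2 - 6*w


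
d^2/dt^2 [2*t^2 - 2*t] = 4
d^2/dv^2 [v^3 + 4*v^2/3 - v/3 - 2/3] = 6*v + 8/3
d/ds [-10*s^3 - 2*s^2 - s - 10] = -30*s^2 - 4*s - 1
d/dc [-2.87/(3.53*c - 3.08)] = 10.1311/(3.53*c - 3.08)^2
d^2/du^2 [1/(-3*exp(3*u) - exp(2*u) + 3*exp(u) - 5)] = (-2*(9*exp(2*u) + 2*exp(u) - 3)^2*exp(u) + (27*exp(2*u) + 4*exp(u) - 3)*(3*exp(3*u) + exp(2*u) - 3*exp(u) + 5))*exp(u)/(3*exp(3*u) + exp(2*u) - 3*exp(u) + 5)^3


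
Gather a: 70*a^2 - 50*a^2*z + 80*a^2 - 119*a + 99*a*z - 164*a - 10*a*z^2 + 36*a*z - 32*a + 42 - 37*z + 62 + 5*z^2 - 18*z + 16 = a^2*(150 - 50*z) + a*(-10*z^2 + 135*z - 315) + 5*z^2 - 55*z + 120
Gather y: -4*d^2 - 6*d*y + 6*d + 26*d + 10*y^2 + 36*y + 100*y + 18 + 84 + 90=-4*d^2 + 32*d + 10*y^2 + y*(136 - 6*d) + 192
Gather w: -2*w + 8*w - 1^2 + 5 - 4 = 6*w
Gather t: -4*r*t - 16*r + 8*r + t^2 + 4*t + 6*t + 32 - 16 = -8*r + t^2 + t*(10 - 4*r) + 16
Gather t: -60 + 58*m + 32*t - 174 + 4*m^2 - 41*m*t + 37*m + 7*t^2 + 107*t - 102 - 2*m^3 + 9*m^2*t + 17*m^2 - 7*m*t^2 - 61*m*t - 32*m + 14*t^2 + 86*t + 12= -2*m^3 + 21*m^2 + 63*m + t^2*(21 - 7*m) + t*(9*m^2 - 102*m + 225) - 324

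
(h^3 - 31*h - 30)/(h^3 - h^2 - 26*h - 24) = (h + 5)/(h + 4)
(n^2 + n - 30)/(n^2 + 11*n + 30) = (n - 5)/(n + 5)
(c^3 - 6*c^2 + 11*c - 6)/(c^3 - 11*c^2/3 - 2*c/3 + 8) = 3*(c - 1)/(3*c + 4)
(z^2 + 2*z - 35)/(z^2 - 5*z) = (z + 7)/z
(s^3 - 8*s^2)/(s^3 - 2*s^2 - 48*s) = s/(s + 6)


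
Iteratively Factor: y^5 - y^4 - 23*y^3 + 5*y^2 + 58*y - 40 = (y - 5)*(y^4 + 4*y^3 - 3*y^2 - 10*y + 8) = (y - 5)*(y - 1)*(y^3 + 5*y^2 + 2*y - 8) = (y - 5)*(y - 1)*(y + 2)*(y^2 + 3*y - 4) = (y - 5)*(y - 1)^2*(y + 2)*(y + 4)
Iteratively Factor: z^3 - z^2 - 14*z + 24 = (z + 4)*(z^2 - 5*z + 6) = (z - 2)*(z + 4)*(z - 3)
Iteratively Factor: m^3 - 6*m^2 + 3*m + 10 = (m + 1)*(m^2 - 7*m + 10) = (m - 5)*(m + 1)*(m - 2)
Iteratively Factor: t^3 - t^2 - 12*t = (t + 3)*(t^2 - 4*t) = t*(t + 3)*(t - 4)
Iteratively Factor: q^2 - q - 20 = (q + 4)*(q - 5)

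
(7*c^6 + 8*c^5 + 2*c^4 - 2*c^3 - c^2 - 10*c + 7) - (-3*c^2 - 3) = 7*c^6 + 8*c^5 + 2*c^4 - 2*c^3 + 2*c^2 - 10*c + 10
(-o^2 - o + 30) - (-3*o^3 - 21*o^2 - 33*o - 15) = 3*o^3 + 20*o^2 + 32*o + 45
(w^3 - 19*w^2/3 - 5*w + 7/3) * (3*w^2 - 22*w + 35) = 3*w^5 - 41*w^4 + 478*w^3/3 - 314*w^2/3 - 679*w/3 + 245/3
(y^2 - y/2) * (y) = y^3 - y^2/2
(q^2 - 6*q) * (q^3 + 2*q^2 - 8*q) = q^5 - 4*q^4 - 20*q^3 + 48*q^2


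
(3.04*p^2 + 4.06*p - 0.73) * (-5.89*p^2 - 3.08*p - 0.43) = -17.9056*p^4 - 33.2766*p^3 - 9.5123*p^2 + 0.5026*p + 0.3139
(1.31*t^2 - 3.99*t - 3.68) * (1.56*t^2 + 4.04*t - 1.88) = 2.0436*t^4 - 0.931999999999999*t^3 - 24.3232*t^2 - 7.366*t + 6.9184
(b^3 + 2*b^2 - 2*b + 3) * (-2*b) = -2*b^4 - 4*b^3 + 4*b^2 - 6*b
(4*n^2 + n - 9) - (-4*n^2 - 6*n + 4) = 8*n^2 + 7*n - 13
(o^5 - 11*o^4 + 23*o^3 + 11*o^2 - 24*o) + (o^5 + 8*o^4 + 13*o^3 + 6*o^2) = 2*o^5 - 3*o^4 + 36*o^3 + 17*o^2 - 24*o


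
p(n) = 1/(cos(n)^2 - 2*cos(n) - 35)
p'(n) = (2*sin(n)*cos(n) - 2*sin(n))/(cos(n)^2 - 2*cos(n) - 35)^2 = 2*(cos(n) - 1)*sin(n)/(sin(n)^2 + 2*cos(n) + 34)^2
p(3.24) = -0.03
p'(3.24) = 0.00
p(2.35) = -0.03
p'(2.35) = -0.00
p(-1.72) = -0.03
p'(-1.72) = 0.00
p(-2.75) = -0.03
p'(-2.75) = 0.00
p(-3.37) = -0.03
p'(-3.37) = -0.00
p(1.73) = -0.03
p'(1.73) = -0.00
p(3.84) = -0.03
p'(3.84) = 0.00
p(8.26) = -0.03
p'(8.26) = -0.00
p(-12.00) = -0.03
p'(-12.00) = 0.00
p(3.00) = -0.03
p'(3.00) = 0.00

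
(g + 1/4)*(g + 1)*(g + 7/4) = g^3 + 3*g^2 + 39*g/16 + 7/16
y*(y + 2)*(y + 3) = y^3 + 5*y^2 + 6*y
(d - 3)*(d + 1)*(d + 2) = d^3 - 7*d - 6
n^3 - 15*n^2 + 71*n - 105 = (n - 7)*(n - 5)*(n - 3)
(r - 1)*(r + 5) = r^2 + 4*r - 5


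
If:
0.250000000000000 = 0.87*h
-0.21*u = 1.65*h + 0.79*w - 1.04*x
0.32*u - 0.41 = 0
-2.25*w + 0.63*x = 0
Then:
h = 0.29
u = 1.28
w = 0.25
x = 0.91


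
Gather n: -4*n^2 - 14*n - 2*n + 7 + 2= -4*n^2 - 16*n + 9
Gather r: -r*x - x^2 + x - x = -r*x - x^2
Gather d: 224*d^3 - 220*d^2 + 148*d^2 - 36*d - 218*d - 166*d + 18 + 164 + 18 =224*d^3 - 72*d^2 - 420*d + 200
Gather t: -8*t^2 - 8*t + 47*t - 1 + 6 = -8*t^2 + 39*t + 5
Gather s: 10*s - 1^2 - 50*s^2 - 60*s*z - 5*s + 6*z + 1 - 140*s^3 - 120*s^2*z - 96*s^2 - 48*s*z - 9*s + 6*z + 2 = -140*s^3 + s^2*(-120*z - 146) + s*(-108*z - 4) + 12*z + 2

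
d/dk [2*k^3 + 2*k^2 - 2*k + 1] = 6*k^2 + 4*k - 2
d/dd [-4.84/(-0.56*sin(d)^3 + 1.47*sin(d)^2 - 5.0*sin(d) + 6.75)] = (-8.1312*sin(d)^2 + 14.2296*sin(d) - 24.2)*cos(d)/(0.56*sin(d)^3 - 1.47*sin(d)^2 + 5.0*sin(d) - 6.75)^2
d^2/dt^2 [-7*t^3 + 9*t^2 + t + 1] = 18 - 42*t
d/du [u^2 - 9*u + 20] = 2*u - 9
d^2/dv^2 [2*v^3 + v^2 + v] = 12*v + 2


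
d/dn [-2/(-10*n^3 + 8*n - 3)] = 4*(4 - 15*n^2)/(10*n^3 - 8*n + 3)^2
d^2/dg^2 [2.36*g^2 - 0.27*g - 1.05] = 4.72000000000000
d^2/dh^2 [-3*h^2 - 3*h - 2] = -6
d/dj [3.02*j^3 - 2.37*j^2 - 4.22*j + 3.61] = 9.06*j^2 - 4.74*j - 4.22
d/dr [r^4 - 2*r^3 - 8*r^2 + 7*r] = 4*r^3 - 6*r^2 - 16*r + 7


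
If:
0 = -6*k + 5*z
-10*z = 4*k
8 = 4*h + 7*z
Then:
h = 2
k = 0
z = 0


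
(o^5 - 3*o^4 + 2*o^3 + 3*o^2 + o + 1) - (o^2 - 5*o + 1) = o^5 - 3*o^4 + 2*o^3 + 2*o^2 + 6*o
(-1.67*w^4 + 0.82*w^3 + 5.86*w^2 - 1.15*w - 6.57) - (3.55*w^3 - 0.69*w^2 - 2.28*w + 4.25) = -1.67*w^4 - 2.73*w^3 + 6.55*w^2 + 1.13*w - 10.82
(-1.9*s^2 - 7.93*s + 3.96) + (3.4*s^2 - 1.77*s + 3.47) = 1.5*s^2 - 9.7*s + 7.43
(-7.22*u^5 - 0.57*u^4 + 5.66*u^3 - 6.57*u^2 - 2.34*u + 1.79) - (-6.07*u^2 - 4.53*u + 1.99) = -7.22*u^5 - 0.57*u^4 + 5.66*u^3 - 0.5*u^2 + 2.19*u - 0.2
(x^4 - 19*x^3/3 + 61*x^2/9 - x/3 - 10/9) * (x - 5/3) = x^5 - 8*x^4 + 52*x^3/3 - 314*x^2/27 - 5*x/9 + 50/27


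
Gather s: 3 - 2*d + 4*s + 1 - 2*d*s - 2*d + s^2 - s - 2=-4*d + s^2 + s*(3 - 2*d) + 2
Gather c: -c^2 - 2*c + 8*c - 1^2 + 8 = -c^2 + 6*c + 7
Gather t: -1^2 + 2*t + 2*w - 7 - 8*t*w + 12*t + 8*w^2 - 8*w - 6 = t*(14 - 8*w) + 8*w^2 - 6*w - 14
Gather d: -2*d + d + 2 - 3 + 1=-d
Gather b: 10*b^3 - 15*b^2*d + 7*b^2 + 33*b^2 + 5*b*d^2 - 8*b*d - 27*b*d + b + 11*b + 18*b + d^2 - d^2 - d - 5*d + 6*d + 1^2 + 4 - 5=10*b^3 + b^2*(40 - 15*d) + b*(5*d^2 - 35*d + 30)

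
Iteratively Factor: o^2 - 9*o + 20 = (o - 4)*(o - 5)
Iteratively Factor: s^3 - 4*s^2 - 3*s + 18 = (s + 2)*(s^2 - 6*s + 9) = (s - 3)*(s + 2)*(s - 3)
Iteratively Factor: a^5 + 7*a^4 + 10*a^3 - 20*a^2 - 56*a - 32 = (a + 1)*(a^4 + 6*a^3 + 4*a^2 - 24*a - 32) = (a - 2)*(a + 1)*(a^3 + 8*a^2 + 20*a + 16) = (a - 2)*(a + 1)*(a + 2)*(a^2 + 6*a + 8) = (a - 2)*(a + 1)*(a + 2)*(a + 4)*(a + 2)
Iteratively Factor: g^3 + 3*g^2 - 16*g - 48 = (g - 4)*(g^2 + 7*g + 12) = (g - 4)*(g + 3)*(g + 4)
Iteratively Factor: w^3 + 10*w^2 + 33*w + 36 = (w + 3)*(w^2 + 7*w + 12) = (w + 3)*(w + 4)*(w + 3)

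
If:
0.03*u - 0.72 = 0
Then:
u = 24.00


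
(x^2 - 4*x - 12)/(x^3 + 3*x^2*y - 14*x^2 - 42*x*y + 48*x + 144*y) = (x + 2)/(x^2 + 3*x*y - 8*x - 24*y)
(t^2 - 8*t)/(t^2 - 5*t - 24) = t/(t + 3)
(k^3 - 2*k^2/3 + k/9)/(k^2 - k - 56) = k*(-9*k^2 + 6*k - 1)/(9*(-k^2 + k + 56))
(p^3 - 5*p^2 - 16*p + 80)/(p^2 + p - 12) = (p^2 - 9*p + 20)/(p - 3)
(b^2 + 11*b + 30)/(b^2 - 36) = (b + 5)/(b - 6)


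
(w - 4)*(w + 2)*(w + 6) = w^3 + 4*w^2 - 20*w - 48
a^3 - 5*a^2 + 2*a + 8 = (a - 4)*(a - 2)*(a + 1)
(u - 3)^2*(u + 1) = u^3 - 5*u^2 + 3*u + 9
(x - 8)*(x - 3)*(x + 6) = x^3 - 5*x^2 - 42*x + 144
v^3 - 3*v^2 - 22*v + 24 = (v - 6)*(v - 1)*(v + 4)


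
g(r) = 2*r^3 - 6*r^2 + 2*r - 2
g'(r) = 6*r^2 - 12*r + 2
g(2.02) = -5.96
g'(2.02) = 2.24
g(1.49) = -5.72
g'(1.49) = -2.56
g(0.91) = -3.64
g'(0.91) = -3.95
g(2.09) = -5.77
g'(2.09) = 3.13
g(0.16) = -1.83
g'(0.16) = 0.23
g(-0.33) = -3.39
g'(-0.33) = 6.61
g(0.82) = -3.29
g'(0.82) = -3.81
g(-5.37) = -495.47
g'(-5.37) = 239.46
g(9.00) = 988.00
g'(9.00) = 380.00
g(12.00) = 2614.00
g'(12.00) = 722.00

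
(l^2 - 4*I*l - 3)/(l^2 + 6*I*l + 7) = (l - 3*I)/(l + 7*I)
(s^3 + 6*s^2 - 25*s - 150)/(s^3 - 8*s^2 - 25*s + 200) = (s + 6)/(s - 8)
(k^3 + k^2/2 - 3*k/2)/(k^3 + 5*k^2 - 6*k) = (k + 3/2)/(k + 6)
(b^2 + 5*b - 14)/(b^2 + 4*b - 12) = (b + 7)/(b + 6)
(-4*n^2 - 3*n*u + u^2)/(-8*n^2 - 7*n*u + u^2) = (-4*n + u)/(-8*n + u)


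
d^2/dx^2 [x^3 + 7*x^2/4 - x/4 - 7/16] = 6*x + 7/2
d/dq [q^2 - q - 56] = 2*q - 1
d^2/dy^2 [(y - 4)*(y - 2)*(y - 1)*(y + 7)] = 12*y^2 - 70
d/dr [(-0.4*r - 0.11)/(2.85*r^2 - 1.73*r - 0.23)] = (1.14*r^2 + 0.627*r - 0.0983)/(8.1225*r^4 - 9.861*r^3 + 1.6819*r^2 + 0.7958*r + 0.0529)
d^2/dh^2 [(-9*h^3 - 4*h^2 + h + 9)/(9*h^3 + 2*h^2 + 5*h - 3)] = 4*(-81*h^6 + 729*h^5 + 1755*h^4 + 130*h^3 + 909*h^2 + 387*h + 129)/(729*h^9 + 486*h^8 + 1323*h^7 - 181*h^6 + 411*h^5 - 696*h^4 + 188*h^3 - 171*h^2 + 135*h - 27)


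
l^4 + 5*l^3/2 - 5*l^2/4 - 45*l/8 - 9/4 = (l - 3/2)*(l + 1/2)*(l + 3/2)*(l + 2)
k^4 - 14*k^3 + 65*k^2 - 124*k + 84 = (k - 7)*(k - 3)*(k - 2)^2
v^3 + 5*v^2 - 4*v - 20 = (v - 2)*(v + 2)*(v + 5)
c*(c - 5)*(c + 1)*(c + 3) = c^4 - c^3 - 17*c^2 - 15*c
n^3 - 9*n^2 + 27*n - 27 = (n - 3)^3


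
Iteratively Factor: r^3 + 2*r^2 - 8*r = (r)*(r^2 + 2*r - 8) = r*(r - 2)*(r + 4)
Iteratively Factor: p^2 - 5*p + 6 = (p - 2)*(p - 3)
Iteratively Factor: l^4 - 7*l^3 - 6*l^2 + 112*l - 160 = (l - 5)*(l^3 - 2*l^2 - 16*l + 32) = (l - 5)*(l + 4)*(l^2 - 6*l + 8) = (l - 5)*(l - 2)*(l + 4)*(l - 4)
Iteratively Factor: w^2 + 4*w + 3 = (w + 1)*(w + 3)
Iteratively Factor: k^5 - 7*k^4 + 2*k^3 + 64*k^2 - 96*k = (k)*(k^4 - 7*k^3 + 2*k^2 + 64*k - 96) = k*(k + 3)*(k^3 - 10*k^2 + 32*k - 32) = k*(k - 4)*(k + 3)*(k^2 - 6*k + 8) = k*(k - 4)^2*(k + 3)*(k - 2)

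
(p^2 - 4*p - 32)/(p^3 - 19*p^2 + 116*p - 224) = (p + 4)/(p^2 - 11*p + 28)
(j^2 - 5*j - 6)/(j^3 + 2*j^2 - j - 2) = (j - 6)/(j^2 + j - 2)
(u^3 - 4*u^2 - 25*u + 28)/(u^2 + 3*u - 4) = u - 7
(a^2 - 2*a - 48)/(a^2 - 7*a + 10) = (a^2 - 2*a - 48)/(a^2 - 7*a + 10)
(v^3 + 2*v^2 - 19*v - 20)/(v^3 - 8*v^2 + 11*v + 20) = (v + 5)/(v - 5)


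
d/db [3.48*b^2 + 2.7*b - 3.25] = 6.96*b + 2.7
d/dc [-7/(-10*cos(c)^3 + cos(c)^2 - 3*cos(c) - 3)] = 7*(30*cos(c)^2 - 2*cos(c) + 3)*sin(c)/(10*cos(c)^3 - cos(c)^2 + 3*cos(c) + 3)^2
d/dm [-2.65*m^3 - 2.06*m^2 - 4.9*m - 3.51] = -7.95*m^2 - 4.12*m - 4.9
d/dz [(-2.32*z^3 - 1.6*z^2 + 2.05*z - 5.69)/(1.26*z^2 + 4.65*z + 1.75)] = (-2.9232*z^4 - 21.576*z^3 - 22.203*z^2 + 8.7388*z + 30.046)/(1.5876*z^4 + 11.718*z^3 + 26.0325*z^2 + 16.275*z + 3.0625)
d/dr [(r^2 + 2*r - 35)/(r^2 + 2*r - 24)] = 22*(r + 1)/(r^2 + 2*r - 24)^2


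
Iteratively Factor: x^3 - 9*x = (x)*(x^2 - 9) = x*(x - 3)*(x + 3)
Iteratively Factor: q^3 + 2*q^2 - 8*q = (q - 2)*(q^2 + 4*q) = (q - 2)*(q + 4)*(q)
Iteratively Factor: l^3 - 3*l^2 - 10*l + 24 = (l - 4)*(l^2 + l - 6) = (l - 4)*(l - 2)*(l + 3)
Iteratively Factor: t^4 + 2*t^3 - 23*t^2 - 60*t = (t + 4)*(t^3 - 2*t^2 - 15*t) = (t - 5)*(t + 4)*(t^2 + 3*t) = t*(t - 5)*(t + 4)*(t + 3)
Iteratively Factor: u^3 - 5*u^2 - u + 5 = (u - 1)*(u^2 - 4*u - 5) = (u - 1)*(u + 1)*(u - 5)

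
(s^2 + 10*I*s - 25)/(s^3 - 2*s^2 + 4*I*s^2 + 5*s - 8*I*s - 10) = (s + 5*I)/(s^2 - s*(2 + I) + 2*I)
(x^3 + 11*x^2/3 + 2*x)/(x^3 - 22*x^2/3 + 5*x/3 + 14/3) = x*(x + 3)/(x^2 - 8*x + 7)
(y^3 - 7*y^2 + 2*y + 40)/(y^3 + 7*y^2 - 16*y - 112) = (y^2 - 3*y - 10)/(y^2 + 11*y + 28)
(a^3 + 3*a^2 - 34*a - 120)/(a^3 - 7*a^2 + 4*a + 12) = (a^2 + 9*a + 20)/(a^2 - a - 2)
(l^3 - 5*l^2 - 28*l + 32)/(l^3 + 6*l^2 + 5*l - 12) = (l - 8)/(l + 3)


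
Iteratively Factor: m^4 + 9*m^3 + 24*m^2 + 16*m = (m + 4)*(m^3 + 5*m^2 + 4*m) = m*(m + 4)*(m^2 + 5*m + 4) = m*(m + 1)*(m + 4)*(m + 4)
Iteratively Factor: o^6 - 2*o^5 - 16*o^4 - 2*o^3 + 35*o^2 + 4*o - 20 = (o - 1)*(o^5 - o^4 - 17*o^3 - 19*o^2 + 16*o + 20) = (o - 1)*(o + 2)*(o^4 - 3*o^3 - 11*o^2 + 3*o + 10) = (o - 1)^2*(o + 2)*(o^3 - 2*o^2 - 13*o - 10) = (o - 1)^2*(o + 2)^2*(o^2 - 4*o - 5) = (o - 1)^2*(o + 1)*(o + 2)^2*(o - 5)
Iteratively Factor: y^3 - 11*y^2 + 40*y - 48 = (y - 3)*(y^2 - 8*y + 16) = (y - 4)*(y - 3)*(y - 4)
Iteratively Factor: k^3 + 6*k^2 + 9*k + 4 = (k + 1)*(k^2 + 5*k + 4) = (k + 1)^2*(k + 4)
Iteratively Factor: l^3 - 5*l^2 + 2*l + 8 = (l - 4)*(l^2 - l - 2) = (l - 4)*(l + 1)*(l - 2)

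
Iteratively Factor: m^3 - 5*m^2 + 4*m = (m - 4)*(m^2 - m) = (m - 4)*(m - 1)*(m)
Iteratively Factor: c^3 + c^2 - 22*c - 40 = (c - 5)*(c^2 + 6*c + 8) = (c - 5)*(c + 4)*(c + 2)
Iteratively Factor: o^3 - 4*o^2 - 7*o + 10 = (o - 5)*(o^2 + o - 2) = (o - 5)*(o + 2)*(o - 1)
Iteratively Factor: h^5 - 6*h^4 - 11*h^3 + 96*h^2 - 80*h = (h + 4)*(h^4 - 10*h^3 + 29*h^2 - 20*h) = (h - 5)*(h + 4)*(h^3 - 5*h^2 + 4*h) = (h - 5)*(h - 1)*(h + 4)*(h^2 - 4*h) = (h - 5)*(h - 4)*(h - 1)*(h + 4)*(h)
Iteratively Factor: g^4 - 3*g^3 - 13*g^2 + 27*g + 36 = (g + 3)*(g^3 - 6*g^2 + 5*g + 12) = (g - 4)*(g + 3)*(g^2 - 2*g - 3) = (g - 4)*(g + 1)*(g + 3)*(g - 3)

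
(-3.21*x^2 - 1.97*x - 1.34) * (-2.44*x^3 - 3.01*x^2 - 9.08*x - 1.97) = 7.8324*x^5 + 14.4689*x^4 + 38.3461*x^3 + 28.2447*x^2 + 16.0481*x + 2.6398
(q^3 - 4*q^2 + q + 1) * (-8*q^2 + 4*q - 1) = -8*q^5 + 36*q^4 - 25*q^3 + 3*q - 1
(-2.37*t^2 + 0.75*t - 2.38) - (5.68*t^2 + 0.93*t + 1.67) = -8.05*t^2 - 0.18*t - 4.05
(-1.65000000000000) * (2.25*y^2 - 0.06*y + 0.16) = -3.7125*y^2 + 0.099*y - 0.264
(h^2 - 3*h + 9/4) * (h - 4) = h^3 - 7*h^2 + 57*h/4 - 9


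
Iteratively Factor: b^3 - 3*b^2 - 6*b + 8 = (b + 2)*(b^2 - 5*b + 4) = (b - 4)*(b + 2)*(b - 1)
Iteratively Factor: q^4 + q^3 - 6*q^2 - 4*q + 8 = (q + 2)*(q^3 - q^2 - 4*q + 4) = (q - 1)*(q + 2)*(q^2 - 4) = (q - 2)*(q - 1)*(q + 2)*(q + 2)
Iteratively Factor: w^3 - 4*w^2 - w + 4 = (w - 1)*(w^2 - 3*w - 4) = (w - 4)*(w - 1)*(w + 1)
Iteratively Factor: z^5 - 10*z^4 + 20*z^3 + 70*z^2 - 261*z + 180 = (z + 3)*(z^4 - 13*z^3 + 59*z^2 - 107*z + 60) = (z - 5)*(z + 3)*(z^3 - 8*z^2 + 19*z - 12) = (z - 5)*(z - 4)*(z + 3)*(z^2 - 4*z + 3) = (z - 5)*(z - 4)*(z - 1)*(z + 3)*(z - 3)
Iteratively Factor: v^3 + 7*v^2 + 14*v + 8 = (v + 2)*(v^2 + 5*v + 4) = (v + 1)*(v + 2)*(v + 4)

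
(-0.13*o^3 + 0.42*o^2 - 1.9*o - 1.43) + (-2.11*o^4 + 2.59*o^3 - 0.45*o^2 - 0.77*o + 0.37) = -2.11*o^4 + 2.46*o^3 - 0.03*o^2 - 2.67*o - 1.06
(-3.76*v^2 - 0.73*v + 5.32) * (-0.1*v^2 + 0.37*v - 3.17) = 0.376*v^4 - 1.3182*v^3 + 11.1171*v^2 + 4.2825*v - 16.8644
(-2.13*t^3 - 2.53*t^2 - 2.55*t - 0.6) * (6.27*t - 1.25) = -13.3551*t^4 - 13.2006*t^3 - 12.826*t^2 - 0.5745*t + 0.75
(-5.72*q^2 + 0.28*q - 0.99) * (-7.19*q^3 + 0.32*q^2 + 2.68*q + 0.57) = 41.1268*q^5 - 3.8436*q^4 - 8.1219*q^3 - 2.8268*q^2 - 2.4936*q - 0.5643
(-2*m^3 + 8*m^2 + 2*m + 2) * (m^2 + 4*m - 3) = -2*m^5 + 40*m^3 - 14*m^2 + 2*m - 6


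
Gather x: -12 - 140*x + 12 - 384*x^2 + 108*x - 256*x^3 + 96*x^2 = -256*x^3 - 288*x^2 - 32*x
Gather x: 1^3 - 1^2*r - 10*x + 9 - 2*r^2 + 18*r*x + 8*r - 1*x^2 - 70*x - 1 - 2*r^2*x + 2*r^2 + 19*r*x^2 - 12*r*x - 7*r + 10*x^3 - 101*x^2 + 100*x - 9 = 10*x^3 + x^2*(19*r - 102) + x*(-2*r^2 + 6*r + 20)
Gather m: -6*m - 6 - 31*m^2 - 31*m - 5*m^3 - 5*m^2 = -5*m^3 - 36*m^2 - 37*m - 6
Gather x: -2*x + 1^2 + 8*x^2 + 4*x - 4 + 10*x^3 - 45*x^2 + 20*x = 10*x^3 - 37*x^2 + 22*x - 3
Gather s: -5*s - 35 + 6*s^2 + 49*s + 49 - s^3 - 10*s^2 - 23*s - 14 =-s^3 - 4*s^2 + 21*s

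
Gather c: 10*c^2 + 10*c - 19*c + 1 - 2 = 10*c^2 - 9*c - 1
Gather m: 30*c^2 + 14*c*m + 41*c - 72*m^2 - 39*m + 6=30*c^2 + 41*c - 72*m^2 + m*(14*c - 39) + 6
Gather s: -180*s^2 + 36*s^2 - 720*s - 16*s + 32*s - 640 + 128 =-144*s^2 - 704*s - 512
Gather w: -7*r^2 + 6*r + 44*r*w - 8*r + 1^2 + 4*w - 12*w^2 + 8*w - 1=-7*r^2 - 2*r - 12*w^2 + w*(44*r + 12)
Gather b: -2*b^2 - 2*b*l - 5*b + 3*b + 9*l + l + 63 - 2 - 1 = -2*b^2 + b*(-2*l - 2) + 10*l + 60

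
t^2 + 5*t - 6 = (t - 1)*(t + 6)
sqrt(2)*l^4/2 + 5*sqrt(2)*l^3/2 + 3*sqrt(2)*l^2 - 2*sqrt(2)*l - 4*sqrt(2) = (l - 1)*(l + 2)^2*(sqrt(2)*l/2 + sqrt(2))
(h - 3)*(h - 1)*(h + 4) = h^3 - 13*h + 12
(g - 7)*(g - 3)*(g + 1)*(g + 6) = g^4 - 3*g^3 - 43*g^2 + 87*g + 126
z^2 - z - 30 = (z - 6)*(z + 5)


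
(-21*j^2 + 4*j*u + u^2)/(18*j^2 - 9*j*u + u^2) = (7*j + u)/(-6*j + u)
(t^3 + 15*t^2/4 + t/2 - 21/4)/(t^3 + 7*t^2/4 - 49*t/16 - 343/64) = 16*(t^2 + 2*t - 3)/(16*t^2 - 49)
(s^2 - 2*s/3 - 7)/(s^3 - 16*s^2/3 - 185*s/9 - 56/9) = 3*(s - 3)/(3*s^2 - 23*s - 8)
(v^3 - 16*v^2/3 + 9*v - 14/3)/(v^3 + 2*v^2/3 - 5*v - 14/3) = (v^2 - 3*v + 2)/(v^2 + 3*v + 2)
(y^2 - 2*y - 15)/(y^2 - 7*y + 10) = (y + 3)/(y - 2)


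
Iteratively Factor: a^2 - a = (a)*(a - 1)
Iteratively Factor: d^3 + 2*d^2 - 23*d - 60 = (d - 5)*(d^2 + 7*d + 12) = (d - 5)*(d + 3)*(d + 4)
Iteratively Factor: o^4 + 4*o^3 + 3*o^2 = (o + 3)*(o^3 + o^2) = (o + 1)*(o + 3)*(o^2) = o*(o + 1)*(o + 3)*(o)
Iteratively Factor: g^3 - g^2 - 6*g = (g)*(g^2 - g - 6) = g*(g - 3)*(g + 2)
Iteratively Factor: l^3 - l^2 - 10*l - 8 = (l - 4)*(l^2 + 3*l + 2) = (l - 4)*(l + 1)*(l + 2)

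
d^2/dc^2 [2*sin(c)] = -2*sin(c)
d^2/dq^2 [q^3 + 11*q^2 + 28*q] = 6*q + 22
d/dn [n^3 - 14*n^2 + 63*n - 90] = 3*n^2 - 28*n + 63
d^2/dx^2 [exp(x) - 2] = exp(x)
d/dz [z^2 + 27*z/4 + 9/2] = 2*z + 27/4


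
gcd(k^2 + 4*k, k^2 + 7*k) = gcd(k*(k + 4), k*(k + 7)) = k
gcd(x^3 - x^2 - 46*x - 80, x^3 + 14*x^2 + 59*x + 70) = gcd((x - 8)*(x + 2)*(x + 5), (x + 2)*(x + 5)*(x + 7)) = x^2 + 7*x + 10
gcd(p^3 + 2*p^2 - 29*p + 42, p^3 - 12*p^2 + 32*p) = 1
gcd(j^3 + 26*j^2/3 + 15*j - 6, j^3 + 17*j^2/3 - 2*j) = j^2 + 17*j/3 - 2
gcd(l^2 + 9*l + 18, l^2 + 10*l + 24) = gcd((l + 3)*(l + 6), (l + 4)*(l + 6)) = l + 6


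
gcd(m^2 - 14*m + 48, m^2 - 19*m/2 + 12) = m - 8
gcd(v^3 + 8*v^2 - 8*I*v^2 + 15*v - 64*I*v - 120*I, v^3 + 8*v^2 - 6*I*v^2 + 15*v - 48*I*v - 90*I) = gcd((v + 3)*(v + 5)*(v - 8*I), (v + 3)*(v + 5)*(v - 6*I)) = v^2 + 8*v + 15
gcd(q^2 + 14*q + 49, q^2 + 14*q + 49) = q^2 + 14*q + 49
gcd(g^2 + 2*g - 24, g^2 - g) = 1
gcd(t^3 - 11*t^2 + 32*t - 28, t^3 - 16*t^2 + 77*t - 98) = t^2 - 9*t + 14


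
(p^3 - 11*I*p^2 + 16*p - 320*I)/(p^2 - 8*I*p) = p - 3*I + 40/p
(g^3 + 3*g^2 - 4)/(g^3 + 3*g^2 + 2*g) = (g^2 + g - 2)/(g*(g + 1))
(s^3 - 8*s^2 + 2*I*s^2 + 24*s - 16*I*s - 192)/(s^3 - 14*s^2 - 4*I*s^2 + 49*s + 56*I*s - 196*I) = (s^2 + s*(-8 + 6*I) - 48*I)/(s^2 - 14*s + 49)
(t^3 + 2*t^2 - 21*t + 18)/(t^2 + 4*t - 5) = (t^2 + 3*t - 18)/(t + 5)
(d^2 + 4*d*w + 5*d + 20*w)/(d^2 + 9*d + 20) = (d + 4*w)/(d + 4)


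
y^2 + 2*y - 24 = (y - 4)*(y + 6)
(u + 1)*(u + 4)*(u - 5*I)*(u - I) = u^4 + 5*u^3 - 6*I*u^3 - u^2 - 30*I*u^2 - 25*u - 24*I*u - 20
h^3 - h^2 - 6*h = h*(h - 3)*(h + 2)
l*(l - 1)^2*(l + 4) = l^4 + 2*l^3 - 7*l^2 + 4*l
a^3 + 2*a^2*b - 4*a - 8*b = (a - 2)*(a + 2)*(a + 2*b)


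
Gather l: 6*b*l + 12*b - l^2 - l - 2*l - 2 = 12*b - l^2 + l*(6*b - 3) - 2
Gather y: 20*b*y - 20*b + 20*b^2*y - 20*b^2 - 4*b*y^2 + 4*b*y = -20*b^2 - 4*b*y^2 - 20*b + y*(20*b^2 + 24*b)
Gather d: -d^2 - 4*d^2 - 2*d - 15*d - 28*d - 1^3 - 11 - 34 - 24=-5*d^2 - 45*d - 70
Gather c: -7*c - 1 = -7*c - 1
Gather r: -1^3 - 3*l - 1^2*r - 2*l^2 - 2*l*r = -2*l^2 - 3*l + r*(-2*l - 1) - 1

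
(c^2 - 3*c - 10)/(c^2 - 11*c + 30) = (c + 2)/(c - 6)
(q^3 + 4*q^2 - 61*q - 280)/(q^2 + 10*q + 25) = (q^2 - q - 56)/(q + 5)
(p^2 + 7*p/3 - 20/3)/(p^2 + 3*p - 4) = (p - 5/3)/(p - 1)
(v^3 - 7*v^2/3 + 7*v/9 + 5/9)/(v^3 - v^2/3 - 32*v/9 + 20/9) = (3*v^2 - 2*v - 1)/(3*v^2 + 4*v - 4)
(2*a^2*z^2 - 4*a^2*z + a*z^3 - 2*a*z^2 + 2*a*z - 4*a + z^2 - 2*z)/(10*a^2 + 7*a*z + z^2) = (a*z^2 - 2*a*z + z - 2)/(5*a + z)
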